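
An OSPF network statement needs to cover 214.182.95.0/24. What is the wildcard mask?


Subnet mask: 255.255.255.0
Wildcard = 255.255.255.255 - subnet mask
255 - 255 = 0
255 - 255 = 0
255 - 255 = 0
255 - 0 = 255
Wildcard: 0.0.0.255


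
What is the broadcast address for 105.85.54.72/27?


Network: 105.85.54.64/27
Host bits = 5
Set all host bits to 1:
Broadcast: 105.85.54.95


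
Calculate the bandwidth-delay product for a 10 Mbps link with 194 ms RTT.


BDP = bandwidth * RTT
= 10 Mbps * 194 ms
= 10 * 1e6 * 194 / 1000 bits
= 1940000 bits
= 242500 bytes
= 236.8164 KB
BDP = 1940000 bits (242500 bytes)


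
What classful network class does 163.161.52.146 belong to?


First octet: 163
Binary: 10100011
10xxxxxx -> Class B (128-191)
Class B, default mask 255.255.0.0 (/16)


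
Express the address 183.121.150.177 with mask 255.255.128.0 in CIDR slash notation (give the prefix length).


Binary: 11111111.11111111.10000000.00000000
Count leading 1s
Prefix: /17


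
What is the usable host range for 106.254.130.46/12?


Network: 106.240.0.0
Broadcast: 106.255.255.255
First usable = network + 1
Last usable = broadcast - 1
Range: 106.240.0.1 to 106.255.255.254


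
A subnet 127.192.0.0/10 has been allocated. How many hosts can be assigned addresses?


Host bits = 32 - 10 = 22
Total addresses = 2^22 = 4194304
Usable = total - 2 (network and broadcast)
Usable hosts: 4194302


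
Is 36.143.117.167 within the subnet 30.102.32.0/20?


Subnet network: 30.102.32.0
Test IP AND mask: 36.143.112.0
No, 36.143.117.167 is not in 30.102.32.0/20


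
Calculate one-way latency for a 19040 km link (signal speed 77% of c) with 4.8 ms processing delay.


Speed = 0.77 * 3e5 km/s = 231000 km/s
Propagation delay = 19040 / 231000 = 0.0824 s = 82.4242 ms
Processing delay = 4.8 ms
Total one-way latency = 87.2242 ms


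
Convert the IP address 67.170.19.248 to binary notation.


67 = 01000011
170 = 10101010
19 = 00010011
248 = 11111000
Binary: 01000011.10101010.00010011.11111000


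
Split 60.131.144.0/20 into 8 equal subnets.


New prefix = 20 + 3 = 23
Each subnet has 512 addresses
  60.131.144.0/23
  60.131.146.0/23
  60.131.148.0/23
  60.131.150.0/23
  60.131.152.0/23
  60.131.154.0/23
  60.131.156.0/23
  60.131.158.0/23
Subnets: 60.131.144.0/23, 60.131.146.0/23, 60.131.148.0/23, 60.131.150.0/23, 60.131.152.0/23, 60.131.154.0/23, 60.131.156.0/23, 60.131.158.0/23


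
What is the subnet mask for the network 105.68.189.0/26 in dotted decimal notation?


/26 means 26 network bits, 6 host bits
Binary: 11111111111111111111111111000000
Mask: 255.255.255.192


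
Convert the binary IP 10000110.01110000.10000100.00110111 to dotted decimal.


10000110 = 134
01110000 = 112
10000100 = 132
00110111 = 55
IP: 134.112.132.55


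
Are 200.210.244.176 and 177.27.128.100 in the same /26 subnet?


Mask: 255.255.255.192
200.210.244.176 AND mask = 200.210.244.128
177.27.128.100 AND mask = 177.27.128.64
No, different subnets (200.210.244.128 vs 177.27.128.64)


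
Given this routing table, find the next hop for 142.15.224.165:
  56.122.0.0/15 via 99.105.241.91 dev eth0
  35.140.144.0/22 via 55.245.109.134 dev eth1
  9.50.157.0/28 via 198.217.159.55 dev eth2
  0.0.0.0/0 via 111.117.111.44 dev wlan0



Longest prefix match for 142.15.224.165:
  /15 56.122.0.0: no
  /22 35.140.144.0: no
  /28 9.50.157.0: no
  /0 0.0.0.0: MATCH
Selected: next-hop 111.117.111.44 via wlan0 (matched /0)


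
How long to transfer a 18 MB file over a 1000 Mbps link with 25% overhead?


Effective throughput = 1000 * (1 - 25/100) = 750 Mbps
File size in Mb = 18 * 8 = 144 Mb
Time = 144 / 750
Time = 0.192 seconds


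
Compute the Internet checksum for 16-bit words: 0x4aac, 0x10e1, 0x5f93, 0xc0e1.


Sum all words (with carry folding):
+ 0x4aac = 0x4aac
+ 0x10e1 = 0x5b8d
+ 0x5f93 = 0xbb20
+ 0xc0e1 = 0x7c02
One's complement: ~0x7c02
Checksum = 0x83fd


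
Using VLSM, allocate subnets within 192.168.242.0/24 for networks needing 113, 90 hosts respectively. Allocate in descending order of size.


113 hosts -> /25 (126 usable): 192.168.242.0/25
90 hosts -> /25 (126 usable): 192.168.242.128/25
Allocation: 192.168.242.0/25 (113 hosts, 126 usable); 192.168.242.128/25 (90 hosts, 126 usable)


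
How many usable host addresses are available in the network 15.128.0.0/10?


Host bits = 32 - 10 = 22
Total addresses = 2^22 = 4194304
Usable = total - 2 (network and broadcast)
Usable hosts: 4194302


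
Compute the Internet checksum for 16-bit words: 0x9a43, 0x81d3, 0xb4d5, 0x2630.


Sum all words (with carry folding):
+ 0x9a43 = 0x9a43
+ 0x81d3 = 0x1c17
+ 0xb4d5 = 0xd0ec
+ 0x2630 = 0xf71c
One's complement: ~0xf71c
Checksum = 0x08e3


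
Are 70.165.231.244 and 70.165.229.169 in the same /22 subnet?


Mask: 255.255.252.0
70.165.231.244 AND mask = 70.165.228.0
70.165.229.169 AND mask = 70.165.228.0
Yes, same subnet (70.165.228.0)


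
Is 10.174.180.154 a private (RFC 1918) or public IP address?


RFC 1918 private ranges:
  10.0.0.0/8 (10.0.0.0 - 10.255.255.255)
  172.16.0.0/12 (172.16.0.0 - 172.31.255.255)
  192.168.0.0/16 (192.168.0.0 - 192.168.255.255)
Private (in 10.0.0.0/8)


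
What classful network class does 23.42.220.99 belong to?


First octet: 23
Binary: 00010111
0xxxxxxx -> Class A (1-126)
Class A, default mask 255.0.0.0 (/8)


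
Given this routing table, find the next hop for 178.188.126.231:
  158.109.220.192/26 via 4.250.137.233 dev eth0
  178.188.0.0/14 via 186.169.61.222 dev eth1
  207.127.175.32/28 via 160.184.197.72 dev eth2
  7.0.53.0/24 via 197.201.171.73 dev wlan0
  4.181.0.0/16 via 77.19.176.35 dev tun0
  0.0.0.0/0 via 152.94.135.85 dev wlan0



Longest prefix match for 178.188.126.231:
  /26 158.109.220.192: no
  /14 178.188.0.0: MATCH
  /28 207.127.175.32: no
  /24 7.0.53.0: no
  /16 4.181.0.0: no
  /0 0.0.0.0: MATCH
Selected: next-hop 186.169.61.222 via eth1 (matched /14)


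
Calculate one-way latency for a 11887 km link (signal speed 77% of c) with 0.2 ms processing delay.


Speed = 0.77 * 3e5 km/s = 231000 km/s
Propagation delay = 11887 / 231000 = 0.0515 s = 51.4589 ms
Processing delay = 0.2 ms
Total one-way latency = 51.6589 ms


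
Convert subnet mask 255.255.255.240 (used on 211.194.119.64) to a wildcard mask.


Subnet mask: 255.255.255.240
Wildcard = 255.255.255.255 - subnet mask
255 - 255 = 0
255 - 255 = 0
255 - 255 = 0
255 - 240 = 15
Wildcard: 0.0.0.15


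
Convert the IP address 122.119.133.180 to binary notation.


122 = 01111010
119 = 01110111
133 = 10000101
180 = 10110100
Binary: 01111010.01110111.10000101.10110100


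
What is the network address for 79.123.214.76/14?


IP:   01001111.01111011.11010110.01001100
Mask: 11111111.11111100.00000000.00000000
AND operation:
Net:  01001111.01111000.00000000.00000000
Network: 79.120.0.0/14


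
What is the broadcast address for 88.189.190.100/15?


Network: 88.188.0.0/15
Host bits = 17
Set all host bits to 1:
Broadcast: 88.189.255.255


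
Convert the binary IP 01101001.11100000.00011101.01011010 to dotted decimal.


01101001 = 105
11100000 = 224
00011101 = 29
01011010 = 90
IP: 105.224.29.90


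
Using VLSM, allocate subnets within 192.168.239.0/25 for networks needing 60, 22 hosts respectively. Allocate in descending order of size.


60 hosts -> /26 (62 usable): 192.168.239.0/26
22 hosts -> /27 (30 usable): 192.168.239.64/27
Allocation: 192.168.239.0/26 (60 hosts, 62 usable); 192.168.239.64/27 (22 hosts, 30 usable)


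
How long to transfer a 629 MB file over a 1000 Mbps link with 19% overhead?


Effective throughput = 1000 * (1 - 19/100) = 810 Mbps
File size in Mb = 629 * 8 = 5032 Mb
Time = 5032 / 810
Time = 6.2123 seconds


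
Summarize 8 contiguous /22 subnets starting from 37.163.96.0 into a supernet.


Original prefix: /22
Number of subnets: 8 = 2^3
New prefix = 22 - 3 = 19
Supernet: 37.163.96.0/19


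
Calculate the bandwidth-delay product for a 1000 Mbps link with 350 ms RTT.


BDP = bandwidth * RTT
= 1000 Mbps * 350 ms
= 1000 * 1e6 * 350 / 1000 bits
= 350000000 bits
= 43750000 bytes
= 42724.6094 KB
BDP = 350000000 bits (43750000 bytes)


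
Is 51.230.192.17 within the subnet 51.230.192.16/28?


Subnet network: 51.230.192.16
Test IP AND mask: 51.230.192.16
Yes, 51.230.192.17 is in 51.230.192.16/28


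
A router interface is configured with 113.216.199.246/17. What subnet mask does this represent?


/17 means 17 network bits, 15 host bits
Binary: 11111111111111111000000000000000
Mask: 255.255.128.0


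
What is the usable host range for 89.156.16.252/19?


Network: 89.156.0.0
Broadcast: 89.156.31.255
First usable = network + 1
Last usable = broadcast - 1
Range: 89.156.0.1 to 89.156.31.254


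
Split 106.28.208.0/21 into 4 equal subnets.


New prefix = 21 + 2 = 23
Each subnet has 512 addresses
  106.28.208.0/23
  106.28.210.0/23
  106.28.212.0/23
  106.28.214.0/23
Subnets: 106.28.208.0/23, 106.28.210.0/23, 106.28.212.0/23, 106.28.214.0/23


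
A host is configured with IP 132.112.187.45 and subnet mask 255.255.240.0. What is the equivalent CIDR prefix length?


Binary: 11111111.11111111.11110000.00000000
Count leading 1s
Prefix: /20


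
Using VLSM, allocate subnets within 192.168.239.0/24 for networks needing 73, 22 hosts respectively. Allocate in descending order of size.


73 hosts -> /25 (126 usable): 192.168.239.0/25
22 hosts -> /27 (30 usable): 192.168.239.128/27
Allocation: 192.168.239.0/25 (73 hosts, 126 usable); 192.168.239.128/27 (22 hosts, 30 usable)


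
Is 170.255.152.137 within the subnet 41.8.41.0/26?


Subnet network: 41.8.41.0
Test IP AND mask: 170.255.152.128
No, 170.255.152.137 is not in 41.8.41.0/26


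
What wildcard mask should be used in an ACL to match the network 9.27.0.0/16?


Subnet mask: 255.255.0.0
Wildcard = 255.255.255.255 - subnet mask
255 - 255 = 0
255 - 255 = 0
255 - 0 = 255
255 - 0 = 255
Wildcard: 0.0.255.255


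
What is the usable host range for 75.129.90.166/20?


Network: 75.129.80.0
Broadcast: 75.129.95.255
First usable = network + 1
Last usable = broadcast - 1
Range: 75.129.80.1 to 75.129.95.254


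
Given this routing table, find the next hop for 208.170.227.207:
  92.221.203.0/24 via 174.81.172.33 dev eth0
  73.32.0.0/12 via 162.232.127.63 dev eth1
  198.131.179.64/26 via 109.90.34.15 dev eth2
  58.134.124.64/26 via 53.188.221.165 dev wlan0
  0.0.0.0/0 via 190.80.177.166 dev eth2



Longest prefix match for 208.170.227.207:
  /24 92.221.203.0: no
  /12 73.32.0.0: no
  /26 198.131.179.64: no
  /26 58.134.124.64: no
  /0 0.0.0.0: MATCH
Selected: next-hop 190.80.177.166 via eth2 (matched /0)


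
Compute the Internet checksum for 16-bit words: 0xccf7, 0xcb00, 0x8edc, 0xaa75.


Sum all words (with carry folding):
+ 0xccf7 = 0xccf7
+ 0xcb00 = 0x97f8
+ 0x8edc = 0x26d5
+ 0xaa75 = 0xd14a
One's complement: ~0xd14a
Checksum = 0x2eb5


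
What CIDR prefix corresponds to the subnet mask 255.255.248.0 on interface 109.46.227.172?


Binary: 11111111.11111111.11111000.00000000
Count leading 1s
Prefix: /21


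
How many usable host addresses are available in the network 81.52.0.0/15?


Host bits = 32 - 15 = 17
Total addresses = 2^17 = 131072
Usable = total - 2 (network and broadcast)
Usable hosts: 131070


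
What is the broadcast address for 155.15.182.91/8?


Network: 155.0.0.0/8
Host bits = 24
Set all host bits to 1:
Broadcast: 155.255.255.255


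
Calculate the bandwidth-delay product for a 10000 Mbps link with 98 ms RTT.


BDP = bandwidth * RTT
= 10000 Mbps * 98 ms
= 10000 * 1e6 * 98 / 1000 bits
= 980000000 bits
= 122500000 bytes
= 119628.9062 KB
BDP = 980000000 bits (122500000 bytes)


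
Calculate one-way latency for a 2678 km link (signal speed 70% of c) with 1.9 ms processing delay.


Speed = 0.7 * 3e5 km/s = 210000 km/s
Propagation delay = 2678 / 210000 = 0.0128 s = 12.7524 ms
Processing delay = 1.9 ms
Total one-way latency = 14.6524 ms


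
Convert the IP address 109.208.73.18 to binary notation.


109 = 01101101
208 = 11010000
73 = 01001001
18 = 00010010
Binary: 01101101.11010000.01001001.00010010


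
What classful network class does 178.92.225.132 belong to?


First octet: 178
Binary: 10110010
10xxxxxx -> Class B (128-191)
Class B, default mask 255.255.0.0 (/16)


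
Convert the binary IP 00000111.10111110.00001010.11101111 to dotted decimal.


00000111 = 7
10111110 = 190
00001010 = 10
11101111 = 239
IP: 7.190.10.239


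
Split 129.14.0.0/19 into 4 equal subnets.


New prefix = 19 + 2 = 21
Each subnet has 2048 addresses
  129.14.0.0/21
  129.14.8.0/21
  129.14.16.0/21
  129.14.24.0/21
Subnets: 129.14.0.0/21, 129.14.8.0/21, 129.14.16.0/21, 129.14.24.0/21


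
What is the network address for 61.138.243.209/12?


IP:   00111101.10001010.11110011.11010001
Mask: 11111111.11110000.00000000.00000000
AND operation:
Net:  00111101.10000000.00000000.00000000
Network: 61.128.0.0/12


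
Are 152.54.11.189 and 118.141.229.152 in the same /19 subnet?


Mask: 255.255.224.0
152.54.11.189 AND mask = 152.54.0.0
118.141.229.152 AND mask = 118.141.224.0
No, different subnets (152.54.0.0 vs 118.141.224.0)


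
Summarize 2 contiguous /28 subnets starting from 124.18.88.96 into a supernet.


Original prefix: /28
Number of subnets: 2 = 2^1
New prefix = 28 - 1 = 27
Supernet: 124.18.88.96/27


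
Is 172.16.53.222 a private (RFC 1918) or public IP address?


RFC 1918 private ranges:
  10.0.0.0/8 (10.0.0.0 - 10.255.255.255)
  172.16.0.0/12 (172.16.0.0 - 172.31.255.255)
  192.168.0.0/16 (192.168.0.0 - 192.168.255.255)
Private (in 172.16.0.0/12)


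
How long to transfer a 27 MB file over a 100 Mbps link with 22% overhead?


Effective throughput = 100 * (1 - 22/100) = 78 Mbps
File size in Mb = 27 * 8 = 216 Mb
Time = 216 / 78
Time = 2.7692 seconds


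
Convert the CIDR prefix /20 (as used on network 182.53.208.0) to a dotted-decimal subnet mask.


/20 means 20 network bits, 12 host bits
Binary: 11111111111111111111000000000000
Mask: 255.255.240.0


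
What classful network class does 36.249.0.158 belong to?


First octet: 36
Binary: 00100100
0xxxxxxx -> Class A (1-126)
Class A, default mask 255.0.0.0 (/8)


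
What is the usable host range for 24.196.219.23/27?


Network: 24.196.219.0
Broadcast: 24.196.219.31
First usable = network + 1
Last usable = broadcast - 1
Range: 24.196.219.1 to 24.196.219.30


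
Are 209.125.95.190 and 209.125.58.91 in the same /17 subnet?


Mask: 255.255.128.0
209.125.95.190 AND mask = 209.125.0.0
209.125.58.91 AND mask = 209.125.0.0
Yes, same subnet (209.125.0.0)


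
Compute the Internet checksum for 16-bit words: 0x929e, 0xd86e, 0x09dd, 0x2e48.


Sum all words (with carry folding):
+ 0x929e = 0x929e
+ 0xd86e = 0x6b0d
+ 0x09dd = 0x74ea
+ 0x2e48 = 0xa332
One's complement: ~0xa332
Checksum = 0x5ccd


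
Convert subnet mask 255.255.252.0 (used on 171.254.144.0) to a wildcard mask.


Subnet mask: 255.255.252.0
Wildcard = 255.255.255.255 - subnet mask
255 - 255 = 0
255 - 255 = 0
255 - 252 = 3
255 - 0 = 255
Wildcard: 0.0.3.255


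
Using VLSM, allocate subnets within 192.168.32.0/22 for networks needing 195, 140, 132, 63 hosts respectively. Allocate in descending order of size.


195 hosts -> /24 (254 usable): 192.168.32.0/24
140 hosts -> /24 (254 usable): 192.168.33.0/24
132 hosts -> /24 (254 usable): 192.168.34.0/24
63 hosts -> /25 (126 usable): 192.168.35.0/25
Allocation: 192.168.32.0/24 (195 hosts, 254 usable); 192.168.33.0/24 (140 hosts, 254 usable); 192.168.34.0/24 (132 hosts, 254 usable); 192.168.35.0/25 (63 hosts, 126 usable)


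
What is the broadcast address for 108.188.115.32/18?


Network: 108.188.64.0/18
Host bits = 14
Set all host bits to 1:
Broadcast: 108.188.127.255


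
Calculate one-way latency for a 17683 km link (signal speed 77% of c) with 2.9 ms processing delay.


Speed = 0.77 * 3e5 km/s = 231000 km/s
Propagation delay = 17683 / 231000 = 0.0765 s = 76.5498 ms
Processing delay = 2.9 ms
Total one-way latency = 79.4498 ms


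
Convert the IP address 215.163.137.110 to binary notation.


215 = 11010111
163 = 10100011
137 = 10001001
110 = 01101110
Binary: 11010111.10100011.10001001.01101110


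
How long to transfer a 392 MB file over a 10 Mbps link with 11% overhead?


Effective throughput = 10 * (1 - 11/100) = 8.9 Mbps
File size in Mb = 392 * 8 = 3136 Mb
Time = 3136 / 8.9
Time = 352.3596 seconds


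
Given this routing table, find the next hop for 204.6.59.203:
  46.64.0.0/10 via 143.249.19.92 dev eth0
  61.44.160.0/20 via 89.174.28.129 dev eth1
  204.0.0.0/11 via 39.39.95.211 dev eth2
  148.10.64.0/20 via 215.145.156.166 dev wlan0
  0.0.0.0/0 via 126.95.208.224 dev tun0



Longest prefix match for 204.6.59.203:
  /10 46.64.0.0: no
  /20 61.44.160.0: no
  /11 204.0.0.0: MATCH
  /20 148.10.64.0: no
  /0 0.0.0.0: MATCH
Selected: next-hop 39.39.95.211 via eth2 (matched /11)


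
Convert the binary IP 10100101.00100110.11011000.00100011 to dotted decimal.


10100101 = 165
00100110 = 38
11011000 = 216
00100011 = 35
IP: 165.38.216.35


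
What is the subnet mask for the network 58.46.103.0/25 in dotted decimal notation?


/25 means 25 network bits, 7 host bits
Binary: 11111111111111111111111110000000
Mask: 255.255.255.128


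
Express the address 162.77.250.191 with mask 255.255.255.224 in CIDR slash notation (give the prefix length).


Binary: 11111111.11111111.11111111.11100000
Count leading 1s
Prefix: /27


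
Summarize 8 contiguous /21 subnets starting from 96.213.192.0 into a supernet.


Original prefix: /21
Number of subnets: 8 = 2^3
New prefix = 21 - 3 = 18
Supernet: 96.213.192.0/18


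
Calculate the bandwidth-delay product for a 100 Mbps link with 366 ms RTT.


BDP = bandwidth * RTT
= 100 Mbps * 366 ms
= 100 * 1e6 * 366 / 1000 bits
= 36600000 bits
= 4575000 bytes
= 4467.7734 KB
BDP = 36600000 bits (4575000 bytes)


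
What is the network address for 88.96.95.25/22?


IP:   01011000.01100000.01011111.00011001
Mask: 11111111.11111111.11111100.00000000
AND operation:
Net:  01011000.01100000.01011100.00000000
Network: 88.96.92.0/22


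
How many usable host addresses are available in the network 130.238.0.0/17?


Host bits = 32 - 17 = 15
Total addresses = 2^15 = 32768
Usable = total - 2 (network and broadcast)
Usable hosts: 32766


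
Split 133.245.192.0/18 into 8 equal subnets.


New prefix = 18 + 3 = 21
Each subnet has 2048 addresses
  133.245.192.0/21
  133.245.200.0/21
  133.245.208.0/21
  133.245.216.0/21
  133.245.224.0/21
  133.245.232.0/21
  133.245.240.0/21
  133.245.248.0/21
Subnets: 133.245.192.0/21, 133.245.200.0/21, 133.245.208.0/21, 133.245.216.0/21, 133.245.224.0/21, 133.245.232.0/21, 133.245.240.0/21, 133.245.248.0/21


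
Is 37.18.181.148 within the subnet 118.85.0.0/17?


Subnet network: 118.85.0.0
Test IP AND mask: 37.18.128.0
No, 37.18.181.148 is not in 118.85.0.0/17


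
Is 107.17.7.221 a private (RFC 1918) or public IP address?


RFC 1918 private ranges:
  10.0.0.0/8 (10.0.0.0 - 10.255.255.255)
  172.16.0.0/12 (172.16.0.0 - 172.31.255.255)
  192.168.0.0/16 (192.168.0.0 - 192.168.255.255)
Public (not in any RFC 1918 range)


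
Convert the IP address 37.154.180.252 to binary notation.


37 = 00100101
154 = 10011010
180 = 10110100
252 = 11111100
Binary: 00100101.10011010.10110100.11111100


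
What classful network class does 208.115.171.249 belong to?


First octet: 208
Binary: 11010000
110xxxxx -> Class C (192-223)
Class C, default mask 255.255.255.0 (/24)


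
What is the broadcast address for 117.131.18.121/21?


Network: 117.131.16.0/21
Host bits = 11
Set all host bits to 1:
Broadcast: 117.131.23.255


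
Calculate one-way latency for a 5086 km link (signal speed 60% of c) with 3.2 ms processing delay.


Speed = 0.6 * 3e5 km/s = 180000 km/s
Propagation delay = 5086 / 180000 = 0.0283 s = 28.2556 ms
Processing delay = 3.2 ms
Total one-way latency = 31.4556 ms


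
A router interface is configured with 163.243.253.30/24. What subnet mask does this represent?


/24 means 24 network bits, 8 host bits
Binary: 11111111111111111111111100000000
Mask: 255.255.255.0


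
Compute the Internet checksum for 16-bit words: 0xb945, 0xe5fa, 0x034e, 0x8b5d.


Sum all words (with carry folding):
+ 0xb945 = 0xb945
+ 0xe5fa = 0x9f40
+ 0x034e = 0xa28e
+ 0x8b5d = 0x2dec
One's complement: ~0x2dec
Checksum = 0xd213


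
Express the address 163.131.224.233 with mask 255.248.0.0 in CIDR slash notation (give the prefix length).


Binary: 11111111.11111000.00000000.00000000
Count leading 1s
Prefix: /13


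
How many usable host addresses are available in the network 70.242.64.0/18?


Host bits = 32 - 18 = 14
Total addresses = 2^14 = 16384
Usable = total - 2 (network and broadcast)
Usable hosts: 16382


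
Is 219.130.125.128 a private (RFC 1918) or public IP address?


RFC 1918 private ranges:
  10.0.0.0/8 (10.0.0.0 - 10.255.255.255)
  172.16.0.0/12 (172.16.0.0 - 172.31.255.255)
  192.168.0.0/16 (192.168.0.0 - 192.168.255.255)
Public (not in any RFC 1918 range)


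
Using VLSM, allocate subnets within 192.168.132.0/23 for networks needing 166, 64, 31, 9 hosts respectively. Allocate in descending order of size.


166 hosts -> /24 (254 usable): 192.168.132.0/24
64 hosts -> /25 (126 usable): 192.168.133.0/25
31 hosts -> /26 (62 usable): 192.168.133.128/26
9 hosts -> /28 (14 usable): 192.168.133.192/28
Allocation: 192.168.132.0/24 (166 hosts, 254 usable); 192.168.133.0/25 (64 hosts, 126 usable); 192.168.133.128/26 (31 hosts, 62 usable); 192.168.133.192/28 (9 hosts, 14 usable)


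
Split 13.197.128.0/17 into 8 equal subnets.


New prefix = 17 + 3 = 20
Each subnet has 4096 addresses
  13.197.128.0/20
  13.197.144.0/20
  13.197.160.0/20
  13.197.176.0/20
  13.197.192.0/20
  13.197.208.0/20
  13.197.224.0/20
  13.197.240.0/20
Subnets: 13.197.128.0/20, 13.197.144.0/20, 13.197.160.0/20, 13.197.176.0/20, 13.197.192.0/20, 13.197.208.0/20, 13.197.224.0/20, 13.197.240.0/20


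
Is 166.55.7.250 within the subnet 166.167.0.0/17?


Subnet network: 166.167.0.0
Test IP AND mask: 166.55.0.0
No, 166.55.7.250 is not in 166.167.0.0/17


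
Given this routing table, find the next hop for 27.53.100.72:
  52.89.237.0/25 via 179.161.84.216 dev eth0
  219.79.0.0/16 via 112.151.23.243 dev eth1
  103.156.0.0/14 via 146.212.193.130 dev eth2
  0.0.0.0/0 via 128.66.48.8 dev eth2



Longest prefix match for 27.53.100.72:
  /25 52.89.237.0: no
  /16 219.79.0.0: no
  /14 103.156.0.0: no
  /0 0.0.0.0: MATCH
Selected: next-hop 128.66.48.8 via eth2 (matched /0)


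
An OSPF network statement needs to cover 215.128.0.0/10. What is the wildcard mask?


Subnet mask: 255.192.0.0
Wildcard = 255.255.255.255 - subnet mask
255 - 255 = 0
255 - 192 = 63
255 - 0 = 255
255 - 0 = 255
Wildcard: 0.63.255.255


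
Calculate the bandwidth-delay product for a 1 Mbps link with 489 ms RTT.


BDP = bandwidth * RTT
= 1 Mbps * 489 ms
= 1 * 1e6 * 489 / 1000 bits
= 489000 bits
= 61125 bytes
= 59.6924 KB
BDP = 489000 bits (61125 bytes)


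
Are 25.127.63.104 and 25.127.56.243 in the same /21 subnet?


Mask: 255.255.248.0
25.127.63.104 AND mask = 25.127.56.0
25.127.56.243 AND mask = 25.127.56.0
Yes, same subnet (25.127.56.0)


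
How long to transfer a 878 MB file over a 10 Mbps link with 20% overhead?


Effective throughput = 10 * (1 - 20/100) = 8 Mbps
File size in Mb = 878 * 8 = 7024 Mb
Time = 7024 / 8
Time = 878 seconds


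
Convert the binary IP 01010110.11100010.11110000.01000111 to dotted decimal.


01010110 = 86
11100010 = 226
11110000 = 240
01000111 = 71
IP: 86.226.240.71


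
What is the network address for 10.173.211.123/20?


IP:   00001010.10101101.11010011.01111011
Mask: 11111111.11111111.11110000.00000000
AND operation:
Net:  00001010.10101101.11010000.00000000
Network: 10.173.208.0/20


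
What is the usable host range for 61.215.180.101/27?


Network: 61.215.180.96
Broadcast: 61.215.180.127
First usable = network + 1
Last usable = broadcast - 1
Range: 61.215.180.97 to 61.215.180.126


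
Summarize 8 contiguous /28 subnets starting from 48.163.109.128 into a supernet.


Original prefix: /28
Number of subnets: 8 = 2^3
New prefix = 28 - 3 = 25
Supernet: 48.163.109.128/25


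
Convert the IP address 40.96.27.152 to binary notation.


40 = 00101000
96 = 01100000
27 = 00011011
152 = 10011000
Binary: 00101000.01100000.00011011.10011000


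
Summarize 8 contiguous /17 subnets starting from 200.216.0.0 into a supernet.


Original prefix: /17
Number of subnets: 8 = 2^3
New prefix = 17 - 3 = 14
Supernet: 200.216.0.0/14


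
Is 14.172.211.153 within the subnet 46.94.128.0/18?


Subnet network: 46.94.128.0
Test IP AND mask: 14.172.192.0
No, 14.172.211.153 is not in 46.94.128.0/18


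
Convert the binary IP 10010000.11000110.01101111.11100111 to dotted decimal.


10010000 = 144
11000110 = 198
01101111 = 111
11100111 = 231
IP: 144.198.111.231


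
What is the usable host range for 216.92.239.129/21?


Network: 216.92.232.0
Broadcast: 216.92.239.255
First usable = network + 1
Last usable = broadcast - 1
Range: 216.92.232.1 to 216.92.239.254


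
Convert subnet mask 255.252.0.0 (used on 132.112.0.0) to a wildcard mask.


Subnet mask: 255.252.0.0
Wildcard = 255.255.255.255 - subnet mask
255 - 255 = 0
255 - 252 = 3
255 - 0 = 255
255 - 0 = 255
Wildcard: 0.3.255.255


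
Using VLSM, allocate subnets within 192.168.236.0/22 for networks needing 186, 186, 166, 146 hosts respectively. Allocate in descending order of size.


186 hosts -> /24 (254 usable): 192.168.236.0/24
186 hosts -> /24 (254 usable): 192.168.237.0/24
166 hosts -> /24 (254 usable): 192.168.238.0/24
146 hosts -> /24 (254 usable): 192.168.239.0/24
Allocation: 192.168.236.0/24 (186 hosts, 254 usable); 192.168.237.0/24 (186 hosts, 254 usable); 192.168.238.0/24 (166 hosts, 254 usable); 192.168.239.0/24 (146 hosts, 254 usable)


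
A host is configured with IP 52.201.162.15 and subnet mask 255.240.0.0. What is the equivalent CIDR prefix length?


Binary: 11111111.11110000.00000000.00000000
Count leading 1s
Prefix: /12


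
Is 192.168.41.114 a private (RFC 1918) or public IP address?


RFC 1918 private ranges:
  10.0.0.0/8 (10.0.0.0 - 10.255.255.255)
  172.16.0.0/12 (172.16.0.0 - 172.31.255.255)
  192.168.0.0/16 (192.168.0.0 - 192.168.255.255)
Private (in 192.168.0.0/16)


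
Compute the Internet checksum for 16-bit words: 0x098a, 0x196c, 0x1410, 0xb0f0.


Sum all words (with carry folding):
+ 0x098a = 0x098a
+ 0x196c = 0x22f6
+ 0x1410 = 0x3706
+ 0xb0f0 = 0xe7f6
One's complement: ~0xe7f6
Checksum = 0x1809


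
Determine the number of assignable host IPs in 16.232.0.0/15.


Host bits = 32 - 15 = 17
Total addresses = 2^17 = 131072
Usable = total - 2 (network and broadcast)
Usable hosts: 131070


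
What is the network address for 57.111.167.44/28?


IP:   00111001.01101111.10100111.00101100
Mask: 11111111.11111111.11111111.11110000
AND operation:
Net:  00111001.01101111.10100111.00100000
Network: 57.111.167.32/28


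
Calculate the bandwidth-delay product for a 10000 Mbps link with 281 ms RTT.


BDP = bandwidth * RTT
= 10000 Mbps * 281 ms
= 10000 * 1e6 * 281 / 1000 bits
= 2810000000 bits
= 351250000 bytes
= 343017.5781 KB
BDP = 2810000000 bits (351250000 bytes)


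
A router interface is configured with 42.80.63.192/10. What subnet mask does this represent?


/10 means 10 network bits, 22 host bits
Binary: 11111111110000000000000000000000
Mask: 255.192.0.0


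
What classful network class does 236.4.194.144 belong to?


First octet: 236
Binary: 11101100
1110xxxx -> Class D (224-239)
Class D (multicast), default mask N/A


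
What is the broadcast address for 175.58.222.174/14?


Network: 175.56.0.0/14
Host bits = 18
Set all host bits to 1:
Broadcast: 175.59.255.255


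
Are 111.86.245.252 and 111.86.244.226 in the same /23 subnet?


Mask: 255.255.254.0
111.86.245.252 AND mask = 111.86.244.0
111.86.244.226 AND mask = 111.86.244.0
Yes, same subnet (111.86.244.0)


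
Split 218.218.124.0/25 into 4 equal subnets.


New prefix = 25 + 2 = 27
Each subnet has 32 addresses
  218.218.124.0/27
  218.218.124.32/27
  218.218.124.64/27
  218.218.124.96/27
Subnets: 218.218.124.0/27, 218.218.124.32/27, 218.218.124.64/27, 218.218.124.96/27


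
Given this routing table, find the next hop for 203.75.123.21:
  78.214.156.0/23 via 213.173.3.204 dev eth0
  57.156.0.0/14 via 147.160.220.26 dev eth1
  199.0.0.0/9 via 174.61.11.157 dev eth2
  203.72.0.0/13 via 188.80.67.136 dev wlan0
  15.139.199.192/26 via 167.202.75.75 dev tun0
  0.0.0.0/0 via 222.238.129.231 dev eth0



Longest prefix match for 203.75.123.21:
  /23 78.214.156.0: no
  /14 57.156.0.0: no
  /9 199.0.0.0: no
  /13 203.72.0.0: MATCH
  /26 15.139.199.192: no
  /0 0.0.0.0: MATCH
Selected: next-hop 188.80.67.136 via wlan0 (matched /13)


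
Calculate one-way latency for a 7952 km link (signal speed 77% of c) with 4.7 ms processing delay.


Speed = 0.77 * 3e5 km/s = 231000 km/s
Propagation delay = 7952 / 231000 = 0.0344 s = 34.4242 ms
Processing delay = 4.7 ms
Total one-way latency = 39.1242 ms


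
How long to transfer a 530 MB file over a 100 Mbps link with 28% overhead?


Effective throughput = 100 * (1 - 28/100) = 72 Mbps
File size in Mb = 530 * 8 = 4240 Mb
Time = 4240 / 72
Time = 58.8889 seconds


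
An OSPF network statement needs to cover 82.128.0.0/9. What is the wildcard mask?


Subnet mask: 255.128.0.0
Wildcard = 255.255.255.255 - subnet mask
255 - 255 = 0
255 - 128 = 127
255 - 0 = 255
255 - 0 = 255
Wildcard: 0.127.255.255


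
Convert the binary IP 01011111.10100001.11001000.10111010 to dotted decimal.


01011111 = 95
10100001 = 161
11001000 = 200
10111010 = 186
IP: 95.161.200.186


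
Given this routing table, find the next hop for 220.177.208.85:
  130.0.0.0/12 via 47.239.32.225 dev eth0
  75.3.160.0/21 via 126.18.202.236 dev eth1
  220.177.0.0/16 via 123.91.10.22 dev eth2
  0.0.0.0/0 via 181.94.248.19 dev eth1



Longest prefix match for 220.177.208.85:
  /12 130.0.0.0: no
  /21 75.3.160.0: no
  /16 220.177.0.0: MATCH
  /0 0.0.0.0: MATCH
Selected: next-hop 123.91.10.22 via eth2 (matched /16)


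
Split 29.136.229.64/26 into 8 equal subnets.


New prefix = 26 + 3 = 29
Each subnet has 8 addresses
  29.136.229.64/29
  29.136.229.72/29
  29.136.229.80/29
  29.136.229.88/29
  29.136.229.96/29
  29.136.229.104/29
  29.136.229.112/29
  29.136.229.120/29
Subnets: 29.136.229.64/29, 29.136.229.72/29, 29.136.229.80/29, 29.136.229.88/29, 29.136.229.96/29, 29.136.229.104/29, 29.136.229.112/29, 29.136.229.120/29


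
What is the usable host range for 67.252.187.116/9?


Network: 67.128.0.0
Broadcast: 67.255.255.255
First usable = network + 1
Last usable = broadcast - 1
Range: 67.128.0.1 to 67.255.255.254


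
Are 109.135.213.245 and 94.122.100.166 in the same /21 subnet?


Mask: 255.255.248.0
109.135.213.245 AND mask = 109.135.208.0
94.122.100.166 AND mask = 94.122.96.0
No, different subnets (109.135.208.0 vs 94.122.96.0)


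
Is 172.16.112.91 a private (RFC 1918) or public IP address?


RFC 1918 private ranges:
  10.0.0.0/8 (10.0.0.0 - 10.255.255.255)
  172.16.0.0/12 (172.16.0.0 - 172.31.255.255)
  192.168.0.0/16 (192.168.0.0 - 192.168.255.255)
Private (in 172.16.0.0/12)


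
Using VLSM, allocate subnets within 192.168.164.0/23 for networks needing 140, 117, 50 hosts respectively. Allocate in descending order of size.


140 hosts -> /24 (254 usable): 192.168.164.0/24
117 hosts -> /25 (126 usable): 192.168.165.0/25
50 hosts -> /26 (62 usable): 192.168.165.128/26
Allocation: 192.168.164.0/24 (140 hosts, 254 usable); 192.168.165.0/25 (117 hosts, 126 usable); 192.168.165.128/26 (50 hosts, 62 usable)


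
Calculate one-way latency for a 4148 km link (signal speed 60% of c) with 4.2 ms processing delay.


Speed = 0.6 * 3e5 km/s = 180000 km/s
Propagation delay = 4148 / 180000 = 0.023 s = 23.0444 ms
Processing delay = 4.2 ms
Total one-way latency = 27.2444 ms


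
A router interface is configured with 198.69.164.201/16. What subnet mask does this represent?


/16 means 16 network bits, 16 host bits
Binary: 11111111111111110000000000000000
Mask: 255.255.0.0


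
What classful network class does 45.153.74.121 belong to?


First octet: 45
Binary: 00101101
0xxxxxxx -> Class A (1-126)
Class A, default mask 255.0.0.0 (/8)


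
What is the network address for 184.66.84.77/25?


IP:   10111000.01000010.01010100.01001101
Mask: 11111111.11111111.11111111.10000000
AND operation:
Net:  10111000.01000010.01010100.00000000
Network: 184.66.84.0/25


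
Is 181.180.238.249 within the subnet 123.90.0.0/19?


Subnet network: 123.90.0.0
Test IP AND mask: 181.180.224.0
No, 181.180.238.249 is not in 123.90.0.0/19


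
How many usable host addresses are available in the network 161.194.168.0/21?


Host bits = 32 - 21 = 11
Total addresses = 2^11 = 2048
Usable = total - 2 (network and broadcast)
Usable hosts: 2046


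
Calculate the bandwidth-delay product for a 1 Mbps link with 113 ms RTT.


BDP = bandwidth * RTT
= 1 Mbps * 113 ms
= 1 * 1e6 * 113 / 1000 bits
= 113000 bits
= 14125 bytes
= 13.7939 KB
BDP = 113000 bits (14125 bytes)


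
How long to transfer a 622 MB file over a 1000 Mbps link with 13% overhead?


Effective throughput = 1000 * (1 - 13/100) = 870 Mbps
File size in Mb = 622 * 8 = 4976 Mb
Time = 4976 / 870
Time = 5.7195 seconds


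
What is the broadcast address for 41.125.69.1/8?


Network: 41.0.0.0/8
Host bits = 24
Set all host bits to 1:
Broadcast: 41.255.255.255


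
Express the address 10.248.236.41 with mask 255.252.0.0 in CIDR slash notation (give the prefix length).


Binary: 11111111.11111100.00000000.00000000
Count leading 1s
Prefix: /14


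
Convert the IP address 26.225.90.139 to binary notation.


26 = 00011010
225 = 11100001
90 = 01011010
139 = 10001011
Binary: 00011010.11100001.01011010.10001011


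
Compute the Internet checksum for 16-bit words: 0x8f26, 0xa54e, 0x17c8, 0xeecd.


Sum all words (with carry folding):
+ 0x8f26 = 0x8f26
+ 0xa54e = 0x3475
+ 0x17c8 = 0x4c3d
+ 0xeecd = 0x3b0b
One's complement: ~0x3b0b
Checksum = 0xc4f4


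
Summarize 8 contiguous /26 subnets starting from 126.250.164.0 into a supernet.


Original prefix: /26
Number of subnets: 8 = 2^3
New prefix = 26 - 3 = 23
Supernet: 126.250.164.0/23


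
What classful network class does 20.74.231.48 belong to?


First octet: 20
Binary: 00010100
0xxxxxxx -> Class A (1-126)
Class A, default mask 255.0.0.0 (/8)


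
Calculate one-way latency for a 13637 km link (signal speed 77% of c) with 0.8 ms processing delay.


Speed = 0.77 * 3e5 km/s = 231000 km/s
Propagation delay = 13637 / 231000 = 0.059 s = 59.0346 ms
Processing delay = 0.8 ms
Total one-way latency = 59.8346 ms


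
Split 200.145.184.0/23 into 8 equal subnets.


New prefix = 23 + 3 = 26
Each subnet has 64 addresses
  200.145.184.0/26
  200.145.184.64/26
  200.145.184.128/26
  200.145.184.192/26
  200.145.185.0/26
  200.145.185.64/26
  200.145.185.128/26
  200.145.185.192/26
Subnets: 200.145.184.0/26, 200.145.184.64/26, 200.145.184.128/26, 200.145.184.192/26, 200.145.185.0/26, 200.145.185.64/26, 200.145.185.128/26, 200.145.185.192/26


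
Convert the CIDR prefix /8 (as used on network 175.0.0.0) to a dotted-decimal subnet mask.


/8 means 8 network bits, 24 host bits
Binary: 11111111000000000000000000000000
Mask: 255.0.0.0


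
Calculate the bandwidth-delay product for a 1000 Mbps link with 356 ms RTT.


BDP = bandwidth * RTT
= 1000 Mbps * 356 ms
= 1000 * 1e6 * 356 / 1000 bits
= 356000000 bits
= 44500000 bytes
= 43457.0312 KB
BDP = 356000000 bits (44500000 bytes)


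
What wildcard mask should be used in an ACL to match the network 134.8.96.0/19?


Subnet mask: 255.255.224.0
Wildcard = 255.255.255.255 - subnet mask
255 - 255 = 0
255 - 255 = 0
255 - 224 = 31
255 - 0 = 255
Wildcard: 0.0.31.255


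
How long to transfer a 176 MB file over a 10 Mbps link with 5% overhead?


Effective throughput = 10 * (1 - 5/100) = 9.5 Mbps
File size in Mb = 176 * 8 = 1408 Mb
Time = 1408 / 9.5
Time = 148.2105 seconds


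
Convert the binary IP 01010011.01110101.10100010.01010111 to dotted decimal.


01010011 = 83
01110101 = 117
10100010 = 162
01010111 = 87
IP: 83.117.162.87


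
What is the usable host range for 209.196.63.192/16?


Network: 209.196.0.0
Broadcast: 209.196.255.255
First usable = network + 1
Last usable = broadcast - 1
Range: 209.196.0.1 to 209.196.255.254


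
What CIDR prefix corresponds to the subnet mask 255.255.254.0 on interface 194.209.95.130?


Binary: 11111111.11111111.11111110.00000000
Count leading 1s
Prefix: /23


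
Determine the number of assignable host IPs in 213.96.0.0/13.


Host bits = 32 - 13 = 19
Total addresses = 2^19 = 524288
Usable = total - 2 (network and broadcast)
Usable hosts: 524286


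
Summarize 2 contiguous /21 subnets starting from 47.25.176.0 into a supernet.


Original prefix: /21
Number of subnets: 2 = 2^1
New prefix = 21 - 1 = 20
Supernet: 47.25.176.0/20


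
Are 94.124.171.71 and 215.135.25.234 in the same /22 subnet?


Mask: 255.255.252.0
94.124.171.71 AND mask = 94.124.168.0
215.135.25.234 AND mask = 215.135.24.0
No, different subnets (94.124.168.0 vs 215.135.24.0)


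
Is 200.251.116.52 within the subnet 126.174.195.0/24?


Subnet network: 126.174.195.0
Test IP AND mask: 200.251.116.0
No, 200.251.116.52 is not in 126.174.195.0/24


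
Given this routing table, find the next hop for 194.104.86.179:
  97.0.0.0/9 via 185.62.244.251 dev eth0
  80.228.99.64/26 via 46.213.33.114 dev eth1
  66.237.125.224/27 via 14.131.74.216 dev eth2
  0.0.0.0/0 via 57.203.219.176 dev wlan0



Longest prefix match for 194.104.86.179:
  /9 97.0.0.0: no
  /26 80.228.99.64: no
  /27 66.237.125.224: no
  /0 0.0.0.0: MATCH
Selected: next-hop 57.203.219.176 via wlan0 (matched /0)


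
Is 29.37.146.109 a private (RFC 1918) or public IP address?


RFC 1918 private ranges:
  10.0.0.0/8 (10.0.0.0 - 10.255.255.255)
  172.16.0.0/12 (172.16.0.0 - 172.31.255.255)
  192.168.0.0/16 (192.168.0.0 - 192.168.255.255)
Public (not in any RFC 1918 range)


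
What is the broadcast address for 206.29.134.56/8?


Network: 206.0.0.0/8
Host bits = 24
Set all host bits to 1:
Broadcast: 206.255.255.255


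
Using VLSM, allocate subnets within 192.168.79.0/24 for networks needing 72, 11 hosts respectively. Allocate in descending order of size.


72 hosts -> /25 (126 usable): 192.168.79.0/25
11 hosts -> /28 (14 usable): 192.168.79.128/28
Allocation: 192.168.79.0/25 (72 hosts, 126 usable); 192.168.79.128/28 (11 hosts, 14 usable)


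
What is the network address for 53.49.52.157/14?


IP:   00110101.00110001.00110100.10011101
Mask: 11111111.11111100.00000000.00000000
AND operation:
Net:  00110101.00110000.00000000.00000000
Network: 53.48.0.0/14


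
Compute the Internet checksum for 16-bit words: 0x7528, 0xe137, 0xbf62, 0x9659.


Sum all words (with carry folding):
+ 0x7528 = 0x7528
+ 0xe137 = 0x5660
+ 0xbf62 = 0x15c3
+ 0x9659 = 0xac1c
One's complement: ~0xac1c
Checksum = 0x53e3


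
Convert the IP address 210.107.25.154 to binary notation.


210 = 11010010
107 = 01101011
25 = 00011001
154 = 10011010
Binary: 11010010.01101011.00011001.10011010


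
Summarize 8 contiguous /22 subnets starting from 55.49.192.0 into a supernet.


Original prefix: /22
Number of subnets: 8 = 2^3
New prefix = 22 - 3 = 19
Supernet: 55.49.192.0/19


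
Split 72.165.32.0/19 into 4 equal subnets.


New prefix = 19 + 2 = 21
Each subnet has 2048 addresses
  72.165.32.0/21
  72.165.40.0/21
  72.165.48.0/21
  72.165.56.0/21
Subnets: 72.165.32.0/21, 72.165.40.0/21, 72.165.48.0/21, 72.165.56.0/21
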